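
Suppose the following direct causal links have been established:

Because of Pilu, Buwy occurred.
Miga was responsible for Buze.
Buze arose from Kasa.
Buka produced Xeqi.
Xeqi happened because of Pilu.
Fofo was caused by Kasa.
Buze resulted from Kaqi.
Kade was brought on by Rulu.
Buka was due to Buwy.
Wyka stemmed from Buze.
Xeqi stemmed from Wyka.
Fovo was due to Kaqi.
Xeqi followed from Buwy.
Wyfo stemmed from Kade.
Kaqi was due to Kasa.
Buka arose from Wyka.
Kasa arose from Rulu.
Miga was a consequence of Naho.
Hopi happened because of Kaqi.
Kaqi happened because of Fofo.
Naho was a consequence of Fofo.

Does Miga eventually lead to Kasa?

Miga leads to Buze, Wyka, Buka, Xeqi; Kasa is not among them.

No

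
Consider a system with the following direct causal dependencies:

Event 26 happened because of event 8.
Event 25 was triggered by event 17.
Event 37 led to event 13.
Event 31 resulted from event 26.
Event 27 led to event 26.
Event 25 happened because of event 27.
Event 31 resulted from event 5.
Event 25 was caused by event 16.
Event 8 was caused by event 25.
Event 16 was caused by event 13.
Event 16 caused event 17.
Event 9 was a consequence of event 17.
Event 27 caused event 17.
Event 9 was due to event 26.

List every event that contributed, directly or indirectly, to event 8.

event 13, event 16, event 17, event 25, event 27, event 37

Immediate cause of event 8: event 25.
Further upstream: event 37, event 27, event 13, event 16, event 17.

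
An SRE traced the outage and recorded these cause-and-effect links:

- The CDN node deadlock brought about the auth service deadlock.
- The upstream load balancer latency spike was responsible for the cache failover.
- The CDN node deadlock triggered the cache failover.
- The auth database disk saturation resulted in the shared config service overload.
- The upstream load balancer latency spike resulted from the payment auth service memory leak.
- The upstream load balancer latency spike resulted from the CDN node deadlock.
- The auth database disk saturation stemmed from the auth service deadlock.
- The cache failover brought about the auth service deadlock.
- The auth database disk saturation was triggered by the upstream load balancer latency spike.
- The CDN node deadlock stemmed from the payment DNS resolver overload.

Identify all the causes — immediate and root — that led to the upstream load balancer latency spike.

the CDN node deadlock, the payment DNS resolver overload, the payment auth service memory leak

Immediate causes of the upstream load balancer latency spike: the CDN node deadlock, the payment auth service memory leak.
Further upstream: the payment DNS resolver overload.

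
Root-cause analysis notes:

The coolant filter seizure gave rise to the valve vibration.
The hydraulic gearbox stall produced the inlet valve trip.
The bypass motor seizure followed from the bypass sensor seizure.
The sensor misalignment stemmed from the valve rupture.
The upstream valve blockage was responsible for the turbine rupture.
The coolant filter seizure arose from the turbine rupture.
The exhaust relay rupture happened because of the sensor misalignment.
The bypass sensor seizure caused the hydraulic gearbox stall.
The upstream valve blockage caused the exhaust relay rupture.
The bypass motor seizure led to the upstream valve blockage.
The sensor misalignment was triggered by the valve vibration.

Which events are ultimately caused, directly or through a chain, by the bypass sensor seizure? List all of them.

Direct effects: the hydraulic gearbox stall, the bypass motor seizure.
2 steps out: the inlet valve trip, the upstream valve blockage.
3 steps out: the turbine rupture, the exhaust relay rupture.
4 steps out: the coolant filter seizure.
5 steps out: the valve vibration.
6 steps out: the sensor misalignment.
Not reachable from it: the valve rupture.

the bypass motor seizure, the coolant filter seizure, the exhaust relay rupture, the hydraulic gearbox stall, the inlet valve trip, the sensor misalignment, the turbine rupture, the upstream valve blockage, the valve vibration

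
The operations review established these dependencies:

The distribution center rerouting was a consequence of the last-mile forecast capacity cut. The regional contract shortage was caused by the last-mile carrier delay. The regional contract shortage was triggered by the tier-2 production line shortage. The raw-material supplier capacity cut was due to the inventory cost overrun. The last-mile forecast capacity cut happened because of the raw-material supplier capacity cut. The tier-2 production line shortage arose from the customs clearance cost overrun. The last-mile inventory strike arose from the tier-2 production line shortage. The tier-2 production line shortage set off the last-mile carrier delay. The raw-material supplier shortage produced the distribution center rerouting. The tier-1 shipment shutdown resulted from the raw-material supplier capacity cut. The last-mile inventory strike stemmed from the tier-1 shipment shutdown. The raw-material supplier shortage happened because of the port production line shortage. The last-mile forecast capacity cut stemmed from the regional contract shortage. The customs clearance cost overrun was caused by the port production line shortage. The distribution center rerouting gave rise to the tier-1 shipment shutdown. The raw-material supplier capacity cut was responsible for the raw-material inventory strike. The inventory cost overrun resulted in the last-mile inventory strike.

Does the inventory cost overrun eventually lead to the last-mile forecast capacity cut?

Yes

There is a causal chain: the inventory cost overrun → the raw-material supplier capacity cut → the last-mile forecast capacity cut.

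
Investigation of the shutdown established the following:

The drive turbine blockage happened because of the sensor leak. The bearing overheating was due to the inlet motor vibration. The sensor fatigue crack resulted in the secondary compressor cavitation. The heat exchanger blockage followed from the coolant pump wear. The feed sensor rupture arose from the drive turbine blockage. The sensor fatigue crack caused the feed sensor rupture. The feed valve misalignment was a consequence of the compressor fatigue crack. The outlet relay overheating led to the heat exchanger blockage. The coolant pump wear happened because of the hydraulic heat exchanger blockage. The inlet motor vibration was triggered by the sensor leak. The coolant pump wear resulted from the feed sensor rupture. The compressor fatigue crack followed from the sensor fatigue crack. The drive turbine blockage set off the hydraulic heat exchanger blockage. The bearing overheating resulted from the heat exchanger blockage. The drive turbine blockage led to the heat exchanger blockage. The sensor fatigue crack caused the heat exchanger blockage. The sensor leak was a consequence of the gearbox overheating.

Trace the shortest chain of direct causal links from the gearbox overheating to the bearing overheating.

the gearbox overheating → the sensor leak
the sensor leak → the inlet motor vibration
the inlet motor vibration → the bearing overheating
Length: 3 steps.

the gearbox overheating → the sensor leak → the inlet motor vibration → the bearing overheating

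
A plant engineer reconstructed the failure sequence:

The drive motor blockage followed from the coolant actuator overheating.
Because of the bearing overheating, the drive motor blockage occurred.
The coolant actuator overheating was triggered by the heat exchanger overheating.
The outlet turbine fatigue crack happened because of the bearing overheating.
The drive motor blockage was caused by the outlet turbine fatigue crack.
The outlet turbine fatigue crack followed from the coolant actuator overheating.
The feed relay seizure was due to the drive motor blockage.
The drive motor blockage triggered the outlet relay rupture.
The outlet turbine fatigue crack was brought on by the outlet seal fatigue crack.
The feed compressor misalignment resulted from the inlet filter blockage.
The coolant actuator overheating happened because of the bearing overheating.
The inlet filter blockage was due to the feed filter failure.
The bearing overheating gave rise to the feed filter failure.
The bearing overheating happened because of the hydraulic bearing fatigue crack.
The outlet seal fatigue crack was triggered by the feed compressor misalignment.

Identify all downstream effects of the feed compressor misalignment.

the drive motor blockage, the feed relay seizure, the outlet relay rupture, the outlet seal fatigue crack, the outlet turbine fatigue crack

Direct effects: the outlet seal fatigue crack.
2 steps out: the outlet turbine fatigue crack.
3 steps out: the drive motor blockage.
4 steps out: the feed relay seizure, the outlet relay rupture.
Not reachable from it: the heat exchanger overheating, the hydraulic bearing fatigue crack, the bearing overheating, the feed filter failure, the inlet filter blockage, the coolant actuator overheating.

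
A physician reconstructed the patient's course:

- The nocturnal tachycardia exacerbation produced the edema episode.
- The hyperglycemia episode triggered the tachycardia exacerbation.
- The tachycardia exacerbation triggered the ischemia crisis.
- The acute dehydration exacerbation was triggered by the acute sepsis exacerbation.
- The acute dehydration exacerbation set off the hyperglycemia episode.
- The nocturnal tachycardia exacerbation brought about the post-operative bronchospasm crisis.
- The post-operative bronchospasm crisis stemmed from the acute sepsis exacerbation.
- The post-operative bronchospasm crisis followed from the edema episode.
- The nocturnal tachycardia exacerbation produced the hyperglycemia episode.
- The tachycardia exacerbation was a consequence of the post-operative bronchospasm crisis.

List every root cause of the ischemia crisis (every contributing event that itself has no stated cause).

the acute sepsis exacerbation, the nocturnal tachycardia exacerbation

Tracing upstream from the ischemia crisis: the ischemia crisis ← the tachycardia exacerbation ← the hyperglycemia episode ← the nocturnal tachycardia exacerbation.
A separate upstream branch: the ischemia crisis ← the tachycardia exacerbation ← the post-operative bronchospasm crisis ← the acute sepsis exacerbation.
Each of those chain origins has no stated cause.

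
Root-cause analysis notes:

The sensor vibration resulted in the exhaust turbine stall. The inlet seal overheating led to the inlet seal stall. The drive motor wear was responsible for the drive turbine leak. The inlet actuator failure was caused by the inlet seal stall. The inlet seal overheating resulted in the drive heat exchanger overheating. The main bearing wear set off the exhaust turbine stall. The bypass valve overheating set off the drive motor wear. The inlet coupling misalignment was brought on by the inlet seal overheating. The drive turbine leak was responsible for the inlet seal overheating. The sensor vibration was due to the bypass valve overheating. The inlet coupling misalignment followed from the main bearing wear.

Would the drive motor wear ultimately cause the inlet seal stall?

There is a causal chain: the drive motor wear → the drive turbine leak → the inlet seal overheating → the inlet seal stall.

Yes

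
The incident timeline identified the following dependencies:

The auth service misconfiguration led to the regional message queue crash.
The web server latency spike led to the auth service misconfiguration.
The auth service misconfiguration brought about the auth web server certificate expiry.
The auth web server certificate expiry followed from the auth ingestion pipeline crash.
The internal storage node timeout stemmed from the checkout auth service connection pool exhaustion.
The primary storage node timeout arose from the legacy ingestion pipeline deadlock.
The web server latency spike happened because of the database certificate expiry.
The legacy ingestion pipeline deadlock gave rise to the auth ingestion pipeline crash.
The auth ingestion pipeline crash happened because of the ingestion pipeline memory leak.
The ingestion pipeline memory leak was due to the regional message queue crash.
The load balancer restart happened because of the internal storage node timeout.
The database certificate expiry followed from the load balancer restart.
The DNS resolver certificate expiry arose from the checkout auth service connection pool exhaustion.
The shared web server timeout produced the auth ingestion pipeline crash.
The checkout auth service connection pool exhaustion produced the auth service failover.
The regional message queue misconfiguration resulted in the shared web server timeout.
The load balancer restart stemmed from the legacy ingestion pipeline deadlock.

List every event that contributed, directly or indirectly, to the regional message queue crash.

Immediate cause of the regional message queue crash: the auth service misconfiguration.
Further upstream: the legacy ingestion pipeline deadlock, the checkout auth service connection pool exhaustion, the internal storage node timeout, the load balancer restart, the database certificate expiry, the web server latency spike.

the auth service misconfiguration, the checkout auth service connection pool exhaustion, the database certificate expiry, the internal storage node timeout, the legacy ingestion pipeline deadlock, the load balancer restart, the web server latency spike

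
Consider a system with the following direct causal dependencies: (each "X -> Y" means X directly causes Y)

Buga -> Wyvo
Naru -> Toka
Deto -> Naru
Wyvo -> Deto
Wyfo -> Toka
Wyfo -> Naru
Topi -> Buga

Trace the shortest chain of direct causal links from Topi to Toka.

Topi → Buga
Buga → Wyvo
Wyvo → Deto
Deto → Naru
Naru → Toka
Length: 5 steps.

Topi → Buga → Wyvo → Deto → Naru → Toka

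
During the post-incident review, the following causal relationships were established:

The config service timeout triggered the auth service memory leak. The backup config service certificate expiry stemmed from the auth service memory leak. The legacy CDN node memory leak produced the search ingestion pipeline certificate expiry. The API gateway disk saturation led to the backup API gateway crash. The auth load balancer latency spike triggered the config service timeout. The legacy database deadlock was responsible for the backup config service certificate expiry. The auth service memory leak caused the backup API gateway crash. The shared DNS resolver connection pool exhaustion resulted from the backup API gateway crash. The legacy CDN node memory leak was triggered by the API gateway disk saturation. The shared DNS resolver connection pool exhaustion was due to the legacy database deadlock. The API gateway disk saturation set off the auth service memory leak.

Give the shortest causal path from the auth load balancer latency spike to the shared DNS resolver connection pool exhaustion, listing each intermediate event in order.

the auth load balancer latency spike → the config service timeout → the auth service memory leak → the backup API gateway crash → the shared DNS resolver connection pool exhaustion

the auth load balancer latency spike → the config service timeout
the config service timeout → the auth service memory leak
the auth service memory leak → the backup API gateway crash
the backup API gateway crash → the shared DNS resolver connection pool exhaustion
Length: 4 steps.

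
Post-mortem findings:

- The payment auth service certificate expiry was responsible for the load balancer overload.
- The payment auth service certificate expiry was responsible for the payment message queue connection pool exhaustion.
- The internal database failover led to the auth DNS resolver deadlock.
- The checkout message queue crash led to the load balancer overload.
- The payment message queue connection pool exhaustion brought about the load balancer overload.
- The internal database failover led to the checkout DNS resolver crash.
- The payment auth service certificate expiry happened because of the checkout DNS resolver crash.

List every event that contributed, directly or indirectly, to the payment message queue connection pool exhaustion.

Immediate cause of the payment message queue connection pool exhaustion: the payment auth service certificate expiry.
Further upstream: the internal database failover, the checkout DNS resolver crash.

the checkout DNS resolver crash, the internal database failover, the payment auth service certificate expiry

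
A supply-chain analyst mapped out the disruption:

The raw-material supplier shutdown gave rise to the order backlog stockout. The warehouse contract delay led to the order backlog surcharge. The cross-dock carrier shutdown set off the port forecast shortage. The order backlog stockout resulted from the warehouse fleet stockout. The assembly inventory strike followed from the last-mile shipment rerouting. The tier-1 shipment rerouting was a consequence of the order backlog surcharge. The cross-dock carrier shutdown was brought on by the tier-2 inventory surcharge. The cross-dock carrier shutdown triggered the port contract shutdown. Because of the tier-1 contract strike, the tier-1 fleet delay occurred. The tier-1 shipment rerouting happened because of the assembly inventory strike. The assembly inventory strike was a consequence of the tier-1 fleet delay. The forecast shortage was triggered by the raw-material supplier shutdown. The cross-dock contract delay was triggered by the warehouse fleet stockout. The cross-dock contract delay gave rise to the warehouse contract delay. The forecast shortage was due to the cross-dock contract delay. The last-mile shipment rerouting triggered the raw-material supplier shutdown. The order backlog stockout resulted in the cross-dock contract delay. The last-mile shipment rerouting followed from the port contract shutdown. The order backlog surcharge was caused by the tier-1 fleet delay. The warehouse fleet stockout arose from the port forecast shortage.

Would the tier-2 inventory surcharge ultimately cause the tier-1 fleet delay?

The tier-2 inventory surcharge leads to the cross-dock carrier shutdown, the port forecast shortage, the port contract shutdown, the warehouse fleet stockout, the last-mile shipment rerouting, the raw-material supplier shutdown, the assembly inventory strike, the order backlog stockout, the cross-dock contract delay, the warehouse contract delay, the forecast shortage, the order backlog surcharge, the tier-1 shipment rerouting; the tier-1 fleet delay is not among them.

No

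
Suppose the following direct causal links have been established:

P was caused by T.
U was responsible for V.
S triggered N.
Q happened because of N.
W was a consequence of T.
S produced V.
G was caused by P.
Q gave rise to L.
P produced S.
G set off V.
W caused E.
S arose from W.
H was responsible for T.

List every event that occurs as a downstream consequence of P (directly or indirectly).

G, L, N, Q, S, V

Direct effects: G, S.
2 steps out: N, V.
3 steps out: Q.
4 steps out: L.
Not reachable from it: H, T, W, E, U.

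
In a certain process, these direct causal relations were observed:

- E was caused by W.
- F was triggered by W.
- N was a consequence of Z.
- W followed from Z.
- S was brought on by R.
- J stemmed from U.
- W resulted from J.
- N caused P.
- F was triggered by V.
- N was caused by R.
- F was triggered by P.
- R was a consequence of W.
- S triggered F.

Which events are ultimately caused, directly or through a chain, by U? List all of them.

E, F, J, N, P, R, S, W

Direct effects: J.
2 steps out: W.
3 steps out: R, E, F.
4 steps out: S, N.
5 steps out: P.
Not reachable from it: Z, V.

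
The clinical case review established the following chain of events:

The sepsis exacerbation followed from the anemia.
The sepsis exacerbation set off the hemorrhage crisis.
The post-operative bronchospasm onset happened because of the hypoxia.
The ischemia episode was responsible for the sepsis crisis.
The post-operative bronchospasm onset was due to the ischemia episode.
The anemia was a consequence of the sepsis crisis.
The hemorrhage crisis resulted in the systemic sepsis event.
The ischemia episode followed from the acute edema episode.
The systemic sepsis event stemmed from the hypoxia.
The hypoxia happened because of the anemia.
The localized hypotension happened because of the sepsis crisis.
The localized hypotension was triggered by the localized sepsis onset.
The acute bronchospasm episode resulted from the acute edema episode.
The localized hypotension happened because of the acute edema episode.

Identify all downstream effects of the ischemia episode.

the anemia, the hemorrhage crisis, the hypoxia, the localized hypotension, the post-operative bronchospasm onset, the sepsis crisis, the sepsis exacerbation, the systemic sepsis event

Direct effects: the sepsis crisis, the post-operative bronchospasm onset.
2 steps out: the anemia, the localized hypotension.
3 steps out: the hypoxia, the sepsis exacerbation.
4 steps out: the hemorrhage crisis, the systemic sepsis event.
Not reachable from it: the acute edema episode, the acute bronchospasm episode, the localized sepsis onset.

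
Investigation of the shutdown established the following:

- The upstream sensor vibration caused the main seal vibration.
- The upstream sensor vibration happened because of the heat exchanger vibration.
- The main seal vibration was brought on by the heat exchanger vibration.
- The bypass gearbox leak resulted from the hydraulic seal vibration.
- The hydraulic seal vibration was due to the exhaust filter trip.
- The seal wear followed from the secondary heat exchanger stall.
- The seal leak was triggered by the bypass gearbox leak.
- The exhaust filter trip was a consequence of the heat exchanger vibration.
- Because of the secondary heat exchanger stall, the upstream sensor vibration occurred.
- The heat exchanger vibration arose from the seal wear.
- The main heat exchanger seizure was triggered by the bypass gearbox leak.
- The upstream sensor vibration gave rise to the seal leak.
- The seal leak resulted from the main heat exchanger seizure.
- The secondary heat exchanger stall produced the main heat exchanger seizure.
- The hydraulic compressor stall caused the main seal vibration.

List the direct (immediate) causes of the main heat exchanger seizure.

Upstream contributors include the seal wear, the heat exchanger vibration, the exhaust filter trip, the hydraulic seal vibration, but only the bypass gearbox leak, the secondary heat exchanger stall feed directly into the main heat exchanger seizure.

the bypass gearbox leak, the secondary heat exchanger stall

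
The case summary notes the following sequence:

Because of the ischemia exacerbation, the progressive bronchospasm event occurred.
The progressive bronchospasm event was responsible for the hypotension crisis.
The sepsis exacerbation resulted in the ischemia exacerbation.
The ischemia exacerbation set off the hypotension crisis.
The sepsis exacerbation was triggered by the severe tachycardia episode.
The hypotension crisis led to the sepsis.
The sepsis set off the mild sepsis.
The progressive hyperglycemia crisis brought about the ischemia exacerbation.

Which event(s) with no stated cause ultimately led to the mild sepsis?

Tracing upstream from the mild sepsis: the mild sepsis ← the sepsis ← the hypotension crisis ← the ischemia exacerbation ← the sepsis exacerbation ← the severe tachycardia episode.
A separate upstream branch: the mild sepsis ← the sepsis ← the hypotension crisis ← the ischemia exacerbation ← the progressive hyperglycemia crisis.
Each of those chain origins has no stated cause.

the progressive hyperglycemia crisis, the severe tachycardia episode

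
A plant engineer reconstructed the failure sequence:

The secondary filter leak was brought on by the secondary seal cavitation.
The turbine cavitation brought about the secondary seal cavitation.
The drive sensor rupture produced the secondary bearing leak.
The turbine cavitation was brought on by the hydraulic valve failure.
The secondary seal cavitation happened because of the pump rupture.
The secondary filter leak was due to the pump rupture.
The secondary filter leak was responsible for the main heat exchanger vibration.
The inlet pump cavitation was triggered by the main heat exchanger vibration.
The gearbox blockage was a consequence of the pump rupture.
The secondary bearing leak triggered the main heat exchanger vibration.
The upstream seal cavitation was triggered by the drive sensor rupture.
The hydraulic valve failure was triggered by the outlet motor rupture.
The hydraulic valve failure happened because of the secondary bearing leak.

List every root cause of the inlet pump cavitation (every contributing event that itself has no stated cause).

Tracing upstream from the inlet pump cavitation: the inlet pump cavitation ← the main heat exchanger vibration ← the secondary bearing leak ← the drive sensor rupture.
A separate upstream branch: the inlet pump cavitation ← the main heat exchanger vibration ← the secondary filter leak ← the secondary seal cavitation ← the turbine cavitation ← the hydraulic valve failure ← the outlet motor rupture.
A separate upstream branch: the inlet pump cavitation ← the main heat exchanger vibration ← the secondary filter leak ← the pump rupture.
Each of those chain origins has no stated cause.

the drive sensor rupture, the outlet motor rupture, the pump rupture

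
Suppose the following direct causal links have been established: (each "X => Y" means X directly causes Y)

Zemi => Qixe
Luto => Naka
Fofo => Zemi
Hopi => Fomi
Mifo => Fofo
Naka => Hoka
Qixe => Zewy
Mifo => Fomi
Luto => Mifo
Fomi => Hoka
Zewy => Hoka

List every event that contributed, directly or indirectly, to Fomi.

Immediate causes of Fomi: Mifo, Hopi.
Further upstream: Luto.

Hopi, Luto, Mifo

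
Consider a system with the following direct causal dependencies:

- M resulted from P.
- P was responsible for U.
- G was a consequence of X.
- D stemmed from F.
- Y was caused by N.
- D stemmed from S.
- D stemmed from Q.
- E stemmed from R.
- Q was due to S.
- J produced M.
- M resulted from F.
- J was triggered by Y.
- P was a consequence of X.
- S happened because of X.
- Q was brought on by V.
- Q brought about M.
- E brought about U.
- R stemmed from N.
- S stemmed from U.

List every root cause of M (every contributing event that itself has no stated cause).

F, N, V, X

Tracing upstream from M: M ← P ← X.
A separate upstream branch: M ← J ← Y ← N.
A separate upstream branch: M ← F.
A separate upstream branch: M ← Q ← V.
Each of those chain origins has no stated cause.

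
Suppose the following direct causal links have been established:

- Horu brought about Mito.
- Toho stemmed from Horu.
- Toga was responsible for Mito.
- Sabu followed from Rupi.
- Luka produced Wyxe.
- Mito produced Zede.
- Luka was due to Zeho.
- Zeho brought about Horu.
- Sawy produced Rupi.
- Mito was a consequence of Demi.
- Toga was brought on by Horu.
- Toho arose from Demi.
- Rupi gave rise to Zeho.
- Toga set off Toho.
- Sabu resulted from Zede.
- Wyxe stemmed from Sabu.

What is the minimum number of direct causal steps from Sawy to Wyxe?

3

Shortest chain: Sawy → Rupi → Sabu → Wyxe.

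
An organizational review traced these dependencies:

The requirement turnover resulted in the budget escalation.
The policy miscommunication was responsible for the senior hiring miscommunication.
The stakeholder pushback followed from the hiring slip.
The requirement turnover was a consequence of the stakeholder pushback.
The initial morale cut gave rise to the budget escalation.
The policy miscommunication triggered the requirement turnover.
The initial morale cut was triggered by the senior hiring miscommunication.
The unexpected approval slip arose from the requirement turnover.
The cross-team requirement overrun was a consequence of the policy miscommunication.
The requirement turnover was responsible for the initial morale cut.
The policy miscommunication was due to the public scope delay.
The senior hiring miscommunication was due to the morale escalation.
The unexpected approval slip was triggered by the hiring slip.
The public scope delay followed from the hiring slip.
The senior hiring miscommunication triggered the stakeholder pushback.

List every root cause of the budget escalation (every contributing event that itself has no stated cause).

the hiring slip, the morale escalation

Tracing upstream from the budget escalation: the budget escalation ← the requirement turnover ← the stakeholder pushback ← the hiring slip.
A separate upstream branch: the budget escalation ← the initial morale cut ← the senior hiring miscommunication ← the morale escalation.
Each of those chain origins has no stated cause.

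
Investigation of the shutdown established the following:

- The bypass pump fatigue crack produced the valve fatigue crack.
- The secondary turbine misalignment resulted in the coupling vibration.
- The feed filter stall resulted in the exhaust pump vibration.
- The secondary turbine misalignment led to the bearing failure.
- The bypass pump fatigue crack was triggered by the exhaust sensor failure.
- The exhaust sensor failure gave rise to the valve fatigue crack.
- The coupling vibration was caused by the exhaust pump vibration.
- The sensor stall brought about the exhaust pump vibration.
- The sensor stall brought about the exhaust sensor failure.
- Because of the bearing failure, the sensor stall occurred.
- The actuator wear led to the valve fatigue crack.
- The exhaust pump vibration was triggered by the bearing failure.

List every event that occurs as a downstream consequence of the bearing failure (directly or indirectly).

Direct effects: the sensor stall, the exhaust pump vibration.
2 steps out: the exhaust sensor failure, the coupling vibration.
3 steps out: the bypass pump fatigue crack, the valve fatigue crack.
Not reachable from it: the feed filter stall, the secondary turbine misalignment, the actuator wear.

the bypass pump fatigue crack, the coupling vibration, the exhaust pump vibration, the exhaust sensor failure, the sensor stall, the valve fatigue crack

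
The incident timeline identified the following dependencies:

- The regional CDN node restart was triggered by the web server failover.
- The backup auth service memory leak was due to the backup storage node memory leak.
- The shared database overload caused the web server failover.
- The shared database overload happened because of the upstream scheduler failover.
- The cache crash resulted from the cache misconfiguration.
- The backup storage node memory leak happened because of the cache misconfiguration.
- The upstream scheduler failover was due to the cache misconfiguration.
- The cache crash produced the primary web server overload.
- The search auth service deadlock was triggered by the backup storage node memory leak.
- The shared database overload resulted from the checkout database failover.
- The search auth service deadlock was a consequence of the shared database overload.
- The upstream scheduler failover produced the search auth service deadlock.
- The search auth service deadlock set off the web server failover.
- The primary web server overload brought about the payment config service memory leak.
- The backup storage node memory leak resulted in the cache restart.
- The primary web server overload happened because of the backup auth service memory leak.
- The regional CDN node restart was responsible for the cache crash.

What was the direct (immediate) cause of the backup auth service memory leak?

the backup storage node memory leak

Upstream contributors include the cache misconfiguration, but only the backup storage node memory leak feeds directly into the backup auth service memory leak.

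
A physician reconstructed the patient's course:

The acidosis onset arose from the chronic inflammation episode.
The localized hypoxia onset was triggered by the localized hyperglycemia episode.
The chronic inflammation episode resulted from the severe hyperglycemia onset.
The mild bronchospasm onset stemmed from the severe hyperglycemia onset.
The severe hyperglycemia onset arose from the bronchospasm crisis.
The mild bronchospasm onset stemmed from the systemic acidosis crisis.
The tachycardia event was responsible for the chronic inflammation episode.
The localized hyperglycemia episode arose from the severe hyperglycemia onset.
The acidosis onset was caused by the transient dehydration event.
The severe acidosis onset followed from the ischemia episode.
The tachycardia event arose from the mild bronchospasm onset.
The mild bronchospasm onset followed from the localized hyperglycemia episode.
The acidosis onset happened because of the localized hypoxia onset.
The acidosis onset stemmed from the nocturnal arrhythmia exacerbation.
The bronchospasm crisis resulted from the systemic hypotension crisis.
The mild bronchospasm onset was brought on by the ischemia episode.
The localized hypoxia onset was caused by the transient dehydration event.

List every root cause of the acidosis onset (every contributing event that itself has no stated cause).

Tracing upstream from the acidosis onset: the acidosis onset ← the chronic inflammation episode ← the tachycardia event ← the mild bronchospasm onset ← the ischemia episode.
A separate upstream branch: the acidosis onset ← the chronic inflammation episode ← the severe hyperglycemia onset ← the bronchospasm crisis ← the systemic hypotension crisis.
A separate upstream branch: the acidosis onset ← the nocturnal arrhythmia exacerbation.
A separate upstream branch: the acidosis onset ← the chronic inflammation episode ← the tachycardia event ← the mild bronchospasm onset ← the systemic acidosis crisis.
A separate upstream branch: the acidosis onset ← the transient dehydration event.
Each of those chain origins has no stated cause.

the ischemia episode, the nocturnal arrhythmia exacerbation, the systemic acidosis crisis, the systemic hypotension crisis, the transient dehydration event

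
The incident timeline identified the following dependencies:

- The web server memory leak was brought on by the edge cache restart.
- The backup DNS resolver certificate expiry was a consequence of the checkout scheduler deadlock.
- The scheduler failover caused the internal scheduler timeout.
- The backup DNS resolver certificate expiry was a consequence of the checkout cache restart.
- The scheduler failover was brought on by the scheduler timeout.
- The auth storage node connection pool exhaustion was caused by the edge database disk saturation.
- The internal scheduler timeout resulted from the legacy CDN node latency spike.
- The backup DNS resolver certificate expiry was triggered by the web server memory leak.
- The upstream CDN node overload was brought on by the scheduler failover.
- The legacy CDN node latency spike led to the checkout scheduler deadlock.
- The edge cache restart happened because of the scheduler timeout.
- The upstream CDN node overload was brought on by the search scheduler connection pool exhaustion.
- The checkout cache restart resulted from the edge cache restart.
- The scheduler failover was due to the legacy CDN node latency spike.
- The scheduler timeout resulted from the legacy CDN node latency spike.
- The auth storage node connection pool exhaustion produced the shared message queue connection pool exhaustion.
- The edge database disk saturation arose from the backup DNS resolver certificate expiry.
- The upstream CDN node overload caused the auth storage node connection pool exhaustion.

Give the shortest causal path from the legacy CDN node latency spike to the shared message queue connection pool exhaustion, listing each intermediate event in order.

the legacy CDN node latency spike → the scheduler failover
the scheduler failover → the upstream CDN node overload
the upstream CDN node overload → the auth storage node connection pool exhaustion
the auth storage node connection pool exhaustion → the shared message queue connection pool exhaustion
Length: 4 steps.

the legacy CDN node latency spike → the scheduler failover → the upstream CDN node overload → the auth storage node connection pool exhaustion → the shared message queue connection pool exhaustion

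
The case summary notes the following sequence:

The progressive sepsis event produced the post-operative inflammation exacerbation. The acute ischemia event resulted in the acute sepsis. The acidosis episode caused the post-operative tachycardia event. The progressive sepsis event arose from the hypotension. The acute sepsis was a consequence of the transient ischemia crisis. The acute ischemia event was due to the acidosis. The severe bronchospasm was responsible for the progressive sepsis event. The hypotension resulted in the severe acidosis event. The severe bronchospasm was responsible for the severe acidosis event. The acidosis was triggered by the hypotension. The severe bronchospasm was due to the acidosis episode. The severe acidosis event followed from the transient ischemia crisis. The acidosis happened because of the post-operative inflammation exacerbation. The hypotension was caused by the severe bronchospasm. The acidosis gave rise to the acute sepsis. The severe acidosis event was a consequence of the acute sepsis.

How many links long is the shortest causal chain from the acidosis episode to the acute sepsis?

4

Shortest chain: the acidosis episode → the severe bronchospasm → the hypotension → the acidosis → the acute sepsis.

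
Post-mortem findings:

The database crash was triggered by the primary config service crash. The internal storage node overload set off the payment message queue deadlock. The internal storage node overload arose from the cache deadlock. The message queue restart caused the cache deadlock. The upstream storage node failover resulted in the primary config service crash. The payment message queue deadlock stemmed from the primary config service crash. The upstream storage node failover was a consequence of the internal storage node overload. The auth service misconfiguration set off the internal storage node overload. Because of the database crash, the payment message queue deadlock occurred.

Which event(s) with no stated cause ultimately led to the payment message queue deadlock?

the auth service misconfiguration, the message queue restart

Tracing upstream from the payment message queue deadlock: the payment message queue deadlock ← the internal storage node overload ← the cache deadlock ← the message queue restart.
A separate upstream branch: the payment message queue deadlock ← the internal storage node overload ← the auth service misconfiguration.
Each of those chain origins has no stated cause.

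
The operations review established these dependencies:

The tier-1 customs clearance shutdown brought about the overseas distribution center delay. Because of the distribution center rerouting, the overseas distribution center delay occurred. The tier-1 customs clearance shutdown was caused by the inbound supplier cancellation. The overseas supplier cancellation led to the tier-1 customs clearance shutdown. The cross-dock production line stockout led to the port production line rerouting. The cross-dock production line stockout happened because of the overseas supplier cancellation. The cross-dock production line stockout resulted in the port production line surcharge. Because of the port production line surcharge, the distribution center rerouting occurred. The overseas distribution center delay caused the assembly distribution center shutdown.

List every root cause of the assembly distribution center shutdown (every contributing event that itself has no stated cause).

the inbound supplier cancellation, the overseas supplier cancellation

Tracing upstream from the assembly distribution center shutdown: the assembly distribution center shutdown ← the overseas distribution center delay ← the tier-1 customs clearance shutdown ← the overseas supplier cancellation.
A separate upstream branch: the assembly distribution center shutdown ← the overseas distribution center delay ← the tier-1 customs clearance shutdown ← the inbound supplier cancellation.
Each of those chain origins has no stated cause.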